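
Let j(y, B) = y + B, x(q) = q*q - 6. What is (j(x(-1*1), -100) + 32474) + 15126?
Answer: 47495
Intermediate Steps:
x(q) = -6 + q**2 (x(q) = q**2 - 6 = -6 + q**2)
j(y, B) = B + y
(j(x(-1*1), -100) + 32474) + 15126 = ((-100 + (-6 + (-1*1)**2)) + 32474) + 15126 = ((-100 + (-6 + (-1)**2)) + 32474) + 15126 = ((-100 + (-6 + 1)) + 32474) + 15126 = ((-100 - 5) + 32474) + 15126 = (-105 + 32474) + 15126 = 32369 + 15126 = 47495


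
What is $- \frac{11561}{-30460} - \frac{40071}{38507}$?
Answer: $- \frac{775383233}{1172923220} \approx -0.66107$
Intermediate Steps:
$- \frac{11561}{-30460} - \frac{40071}{38507} = \left(-11561\right) \left(- \frac{1}{30460}\right) - \frac{40071}{38507} = \frac{11561}{30460} - \frac{40071}{38507} = - \frac{775383233}{1172923220}$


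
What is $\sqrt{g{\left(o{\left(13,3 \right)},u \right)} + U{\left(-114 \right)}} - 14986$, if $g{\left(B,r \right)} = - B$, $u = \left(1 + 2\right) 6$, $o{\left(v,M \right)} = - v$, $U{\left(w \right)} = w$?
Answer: $-14986 + i \sqrt{101} \approx -14986.0 + 10.05 i$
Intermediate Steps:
$u = 18$ ($u = 3 \cdot 6 = 18$)
$\sqrt{g{\left(o{\left(13,3 \right)},u \right)} + U{\left(-114 \right)}} - 14986 = \sqrt{- \left(-1\right) 13 - 114} - 14986 = \sqrt{\left(-1\right) \left(-13\right) - 114} - 14986 = \sqrt{13 - 114} - 14986 = \sqrt{-101} - 14986 = i \sqrt{101} - 14986 = -14986 + i \sqrt{101}$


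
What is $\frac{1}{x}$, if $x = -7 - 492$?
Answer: $- \frac{1}{499} \approx -0.002004$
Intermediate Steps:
$x = -499$ ($x = -7 - 492 = -499$)
$\frac{1}{x} = \frac{1}{-499} = - \frac{1}{499}$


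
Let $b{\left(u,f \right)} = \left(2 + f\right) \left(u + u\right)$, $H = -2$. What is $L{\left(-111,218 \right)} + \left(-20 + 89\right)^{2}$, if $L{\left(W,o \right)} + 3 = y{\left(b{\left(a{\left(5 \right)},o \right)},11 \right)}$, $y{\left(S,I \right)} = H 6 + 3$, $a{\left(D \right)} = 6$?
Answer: $4749$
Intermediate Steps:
$b{\left(u,f \right)} = 2 u \left(2 + f\right)$ ($b{\left(u,f \right)} = \left(2 + f\right) 2 u = 2 u \left(2 + f\right)$)
$y{\left(S,I \right)} = -9$ ($y{\left(S,I \right)} = \left(-2\right) 6 + 3 = -12 + 3 = -9$)
$L{\left(W,o \right)} = -12$ ($L{\left(W,o \right)} = -3 - 9 = -12$)
$L{\left(-111,218 \right)} + \left(-20 + 89\right)^{2} = -12 + \left(-20 + 89\right)^{2} = -12 + 69^{2} = -12 + 4761 = 4749$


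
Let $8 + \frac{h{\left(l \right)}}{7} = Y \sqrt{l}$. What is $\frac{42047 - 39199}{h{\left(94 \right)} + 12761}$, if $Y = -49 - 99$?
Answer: $\frac{5169120}{8646743} + \frac{421504 \sqrt{94}}{8646743} \approx 1.0704$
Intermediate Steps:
$Y = -148$
$h{\left(l \right)} = -56 - 1036 \sqrt{l}$ ($h{\left(l \right)} = -56 + 7 \left(- 148 \sqrt{l}\right) = -56 - 1036 \sqrt{l}$)
$\frac{42047 - 39199}{h{\left(94 \right)} + 12761} = \frac{42047 - 39199}{\left(-56 - 1036 \sqrt{94}\right) + 12761} = \frac{2848}{12705 - 1036 \sqrt{94}}$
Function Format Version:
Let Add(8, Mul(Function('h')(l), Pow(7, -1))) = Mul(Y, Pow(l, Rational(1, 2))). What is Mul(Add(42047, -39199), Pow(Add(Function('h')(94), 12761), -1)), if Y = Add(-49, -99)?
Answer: Add(Rational(5169120, 8646743), Mul(Rational(421504, 8646743), Pow(94, Rational(1, 2)))) ≈ 1.0704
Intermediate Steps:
Y = -148
Function('h')(l) = Add(-56, Mul(-1036, Pow(l, Rational(1, 2)))) (Function('h')(l) = Add(-56, Mul(7, Mul(-148, Pow(l, Rational(1, 2))))) = Add(-56, Mul(-1036, Pow(l, Rational(1, 2)))))
Mul(Add(42047, -39199), Pow(Add(Function('h')(94), 12761), -1)) = Mul(Add(42047, -39199), Pow(Add(Add(-56, Mul(-1036, Pow(94, Rational(1, 2)))), 12761), -1)) = Mul(2848, Pow(Add(12705, Mul(-1036, Pow(94, Rational(1, 2)))), -1))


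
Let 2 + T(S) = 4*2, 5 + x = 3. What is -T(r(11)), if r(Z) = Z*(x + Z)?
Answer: -6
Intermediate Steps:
x = -2 (x = -5 + 3 = -2)
r(Z) = Z*(-2 + Z)
T(S) = 6 (T(S) = -2 + 4*2 = -2 + 8 = 6)
-T(r(11)) = -1*6 = -6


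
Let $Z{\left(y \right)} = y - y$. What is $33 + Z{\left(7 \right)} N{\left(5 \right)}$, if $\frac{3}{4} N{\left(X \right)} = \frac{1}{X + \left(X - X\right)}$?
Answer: $33$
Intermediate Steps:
$N{\left(X \right)} = \frac{4}{3 X}$ ($N{\left(X \right)} = \frac{4}{3 \left(X + \left(X - X\right)\right)} = \frac{4}{3 \left(X + 0\right)} = \frac{4}{3 X}$)
$Z{\left(y \right)} = 0$
$33 + Z{\left(7 \right)} N{\left(5 \right)} = 33 + 0 \frac{4}{3 \cdot 5} = 33 + 0 \cdot \frac{4}{3} \cdot \frac{1}{5} = 33 + 0 \cdot \frac{4}{15} = 33 + 0 = 33$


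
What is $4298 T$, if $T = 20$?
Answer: $85960$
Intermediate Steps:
$4298 T = 4298 \cdot 20 = 85960$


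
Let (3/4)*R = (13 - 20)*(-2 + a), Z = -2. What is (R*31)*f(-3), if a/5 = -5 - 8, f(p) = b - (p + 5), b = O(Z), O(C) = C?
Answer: -232624/3 ≈ -77541.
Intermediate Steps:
b = -2
f(p) = -7 - p (f(p) = -2 - (p + 5) = -2 - (5 + p) = -2 + (-5 - p) = -7 - p)
a = -65 (a = 5*(-5 - 8) = 5*(-13) = -65)
R = 1876/3 (R = 4*((13 - 20)*(-2 - 65))/3 = 4*(-7*(-67))/3 = (4/3)*469 = 1876/3 ≈ 625.33)
(R*31)*f(-3) = ((1876/3)*31)*(-7 - 1*(-3)) = 58156*(-7 + 3)/3 = (58156/3)*(-4) = -232624/3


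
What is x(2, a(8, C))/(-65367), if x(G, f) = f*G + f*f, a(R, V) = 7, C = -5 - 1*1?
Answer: -7/7263 ≈ -0.00096379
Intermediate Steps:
C = -6 (C = -5 - 1 = -6)
x(G, f) = f**2 + G*f (x(G, f) = G*f + f**2 = f**2 + G*f)
x(2, a(8, C))/(-65367) = (7*(2 + 7))/(-65367) = (7*9)*(-1/65367) = 63*(-1/65367) = -7/7263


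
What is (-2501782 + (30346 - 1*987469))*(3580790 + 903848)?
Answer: -15511936801390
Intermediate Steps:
(-2501782 + (30346 - 1*987469))*(3580790 + 903848) = (-2501782 + (30346 - 987469))*4484638 = (-2501782 - 957123)*4484638 = -3458905*4484638 = -15511936801390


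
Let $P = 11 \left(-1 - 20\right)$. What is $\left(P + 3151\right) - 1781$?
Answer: $1139$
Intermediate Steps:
$P = -231$ ($P = 11 \left(-21\right) = -231$)
$\left(P + 3151\right) - 1781 = \left(-231 + 3151\right) - 1781 = 2920 - 1781 = 1139$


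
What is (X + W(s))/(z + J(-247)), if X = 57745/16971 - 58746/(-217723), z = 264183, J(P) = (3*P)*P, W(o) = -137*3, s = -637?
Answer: -752533083781/826215339463965 ≈ -0.00091082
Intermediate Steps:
W(o) = -411
J(P) = 3*P²
X = 13569393001/3694977033 (X = 57745*(1/16971) - 58746*(-1/217723) = 57745/16971 + 58746/217723 = 13569393001/3694977033 ≈ 3.6724)
(X + W(s))/(z + J(-247)) = (13569393001/3694977033 - 411)/(264183 + 3*(-247)²) = -1505066167562/(3694977033*(264183 + 3*61009)) = -1505066167562/(3694977033*(264183 + 183027)) = -1505066167562/3694977033/447210 = -1505066167562/3694977033*1/447210 = -752533083781/826215339463965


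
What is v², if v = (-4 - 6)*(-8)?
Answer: 6400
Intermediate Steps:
v = 80 (v = -10*(-8) = 80)
v² = 80² = 6400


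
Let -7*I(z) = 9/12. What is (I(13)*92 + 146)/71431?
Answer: 953/500017 ≈ 0.0019059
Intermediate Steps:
I(z) = -3/28 (I(z) = -9/(7*12) = -⅐*¾ = -3/28)
(I(13)*92 + 146)/71431 = (-3/28*92 + 146)/71431 = (-69/7 + 146)*(1/71431) = (953/7)*(1/71431) = 953/500017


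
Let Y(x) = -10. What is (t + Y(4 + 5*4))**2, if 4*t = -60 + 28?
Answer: 324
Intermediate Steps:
t = -8 (t = (-60 + 28)/4 = (1/4)*(-32) = -8)
(t + Y(4 + 5*4))**2 = (-8 - 10)**2 = (-18)**2 = 324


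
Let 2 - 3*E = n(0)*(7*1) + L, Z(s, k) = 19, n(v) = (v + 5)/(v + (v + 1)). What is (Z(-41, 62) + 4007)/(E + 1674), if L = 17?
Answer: 549/226 ≈ 2.4292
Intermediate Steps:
n(v) = (5 + v)/(1 + 2*v) (n(v) = (5 + v)/(v + (1 + v)) = (5 + v)/(1 + 2*v))
E = -50/3 (E = ⅔ - (((5 + 0)/(1 + 2*0))*(7*1) + 17)/3 = ⅔ - ((5/(1 + 0))*7 + 17)/3 = ⅔ - ((5/1)*7 + 17)/3 = ⅔ - ((1*5)*7 + 17)/3 = ⅔ - (5*7 + 17)/3 = ⅔ - (35 + 17)/3 = ⅔ - ⅓*52 = ⅔ - 52/3 = -50/3 ≈ -16.667)
(Z(-41, 62) + 4007)/(E + 1674) = (19 + 4007)/(-50/3 + 1674) = 4026/(4972/3) = 4026*(3/4972) = 549/226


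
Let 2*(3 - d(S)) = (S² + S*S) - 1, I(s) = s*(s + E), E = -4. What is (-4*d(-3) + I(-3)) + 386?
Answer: 429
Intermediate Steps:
I(s) = s*(-4 + s) (I(s) = s*(s - 4) = s*(-4 + s))
d(S) = 7/2 - S² (d(S) = 3 - ((S² + S*S) - 1)/2 = 3 - ((S² + S²) - 1)/2 = 3 - (2*S² - 1)/2 = 3 - (-1 + 2*S²)/2 = 3 + (½ - S²) = 7/2 - S²)
(-4*d(-3) + I(-3)) + 386 = (-4*(7/2 - 1*(-3)²) - 3*(-4 - 3)) + 386 = (-4*(7/2 - 1*9) - 3*(-7)) + 386 = (-4*(7/2 - 9) + 21) + 386 = (-4*(-11/2) + 21) + 386 = (22 + 21) + 386 = 43 + 386 = 429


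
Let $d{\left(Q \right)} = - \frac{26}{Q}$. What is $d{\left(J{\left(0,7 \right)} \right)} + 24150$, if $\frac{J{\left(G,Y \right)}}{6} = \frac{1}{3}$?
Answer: $24137$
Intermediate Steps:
$J{\left(G,Y \right)} = 2$ ($J{\left(G,Y \right)} = \frac{6}{3} = 6 \cdot \frac{1}{3} = 2$)
$d{\left(J{\left(0,7 \right)} \right)} + 24150 = - \frac{26}{2} + 24150 = \left(-26\right) \frac{1}{2} + 24150 = -13 + 24150 = 24137$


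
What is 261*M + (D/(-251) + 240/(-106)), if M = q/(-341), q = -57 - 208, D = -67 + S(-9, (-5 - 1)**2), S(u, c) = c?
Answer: 910391338/4536323 ≈ 200.69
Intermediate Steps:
D = -31 (D = -67 + (-5 - 1)**2 = -67 + (-6)**2 = -67 + 36 = -31)
q = -265
M = 265/341 (M = -265/(-341) = -265*(-1/341) = 265/341 ≈ 0.77713)
261*M + (D/(-251) + 240/(-106)) = 261*(265/341) + (-31/(-251) + 240/(-106)) = 69165/341 + (-31*(-1/251) + 240*(-1/106)) = 69165/341 + (31/251 - 120/53) = 69165/341 - 28477/13303 = 910391338/4536323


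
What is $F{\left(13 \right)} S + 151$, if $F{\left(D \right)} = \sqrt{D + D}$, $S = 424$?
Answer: $151 + 424 \sqrt{26} \approx 2313.0$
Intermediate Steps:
$F{\left(D \right)} = \sqrt{2} \sqrt{D}$ ($F{\left(D \right)} = \sqrt{2 D} = \sqrt{2} \sqrt{D}$)
$F{\left(13 \right)} S + 151 = \sqrt{2} \sqrt{13} \cdot 424 + 151 = \sqrt{26} \cdot 424 + 151 = 424 \sqrt{26} + 151 = 151 + 424 \sqrt{26}$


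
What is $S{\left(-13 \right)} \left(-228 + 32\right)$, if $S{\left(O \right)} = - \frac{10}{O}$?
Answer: $- \frac{1960}{13} \approx -150.77$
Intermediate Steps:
$S{\left(-13 \right)} \left(-228 + 32\right) = - \frac{10}{-13} \left(-228 + 32\right) = \left(-10\right) \left(- \frac{1}{13}\right) \left(-196\right) = \frac{10}{13} \left(-196\right) = - \frac{1960}{13}$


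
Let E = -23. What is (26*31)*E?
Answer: -18538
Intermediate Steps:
(26*31)*E = (26*31)*(-23) = 806*(-23) = -18538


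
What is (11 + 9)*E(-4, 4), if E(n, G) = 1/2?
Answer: 10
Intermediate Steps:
E(n, G) = ½
(11 + 9)*E(-4, 4) = (11 + 9)*(½) = 20*(½) = 10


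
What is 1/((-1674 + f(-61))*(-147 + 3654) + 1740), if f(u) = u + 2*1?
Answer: -1/6075891 ≈ -1.6458e-7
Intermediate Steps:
f(u) = 2 + u (f(u) = u + 2 = 2 + u)
1/((-1674 + f(-61))*(-147 + 3654) + 1740) = 1/((-1674 + (2 - 61))*(-147 + 3654) + 1740) = 1/((-1674 - 59)*3507 + 1740) = 1/(-1733*3507 + 1740) = 1/(-6077631 + 1740) = 1/(-6075891) = -1/6075891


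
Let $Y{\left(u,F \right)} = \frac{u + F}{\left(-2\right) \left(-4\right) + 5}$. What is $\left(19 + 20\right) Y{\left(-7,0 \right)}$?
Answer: $-21$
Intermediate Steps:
$Y{\left(u,F \right)} = \frac{F}{13} + \frac{u}{13}$ ($Y{\left(u,F \right)} = \frac{F + u}{8 + 5} = \frac{F + u}{13} = \left(F + u\right) \frac{1}{13} = \frac{F}{13} + \frac{u}{13}$)
$\left(19 + 20\right) Y{\left(-7,0 \right)} = \left(19 + 20\right) \left(\frac{1}{13} \cdot 0 + \frac{1}{13} \left(-7\right)\right) = 39 \left(0 - \frac{7}{13}\right) = 39 \left(- \frac{7}{13}\right) = -21$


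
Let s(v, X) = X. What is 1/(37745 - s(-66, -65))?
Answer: 1/37810 ≈ 2.6448e-5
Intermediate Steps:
1/(37745 - s(-66, -65)) = 1/(37745 - 1*(-65)) = 1/(37745 + 65) = 1/37810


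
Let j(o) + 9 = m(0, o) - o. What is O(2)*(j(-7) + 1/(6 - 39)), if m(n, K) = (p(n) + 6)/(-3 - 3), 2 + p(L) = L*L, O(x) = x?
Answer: -178/33 ≈ -5.3939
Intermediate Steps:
p(L) = -2 + L**2 (p(L) = -2 + L*L = -2 + L**2)
m(n, K) = -2/3 - n**2/6 (m(n, K) = ((-2 + n**2) + 6)/(-3 - 3) = (4 + n**2)/(-6) = (4 + n**2)*(-1/6) = -2/3 - n**2/6)
j(o) = -29/3 - o (j(o) = -9 + ((-2/3 - 1/6*0**2) - o) = -9 + ((-2/3 - 1/6*0) - o) = -9 + ((-2/3 + 0) - o) = -9 + (-2/3 - o) = -29/3 - o)
O(2)*(j(-7) + 1/(6 - 39)) = 2*((-29/3 - 1*(-7)) + 1/(6 - 39)) = 2*((-29/3 + 7) + 1/(-33)) = 2*(-8/3 - 1/33) = 2*(-89/33) = -178/33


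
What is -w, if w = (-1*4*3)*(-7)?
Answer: -84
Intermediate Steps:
w = 84 (w = -4*3*(-7) = -12*(-7) = 84)
-w = -1*84 = -84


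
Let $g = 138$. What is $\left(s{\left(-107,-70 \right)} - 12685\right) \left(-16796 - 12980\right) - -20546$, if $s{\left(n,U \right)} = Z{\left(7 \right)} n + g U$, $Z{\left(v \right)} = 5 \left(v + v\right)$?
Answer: $888387506$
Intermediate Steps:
$Z{\left(v \right)} = 10 v$ ($Z{\left(v \right)} = 5 \cdot 2 v = 10 v$)
$s{\left(n,U \right)} = 70 n + 138 U$ ($s{\left(n,U \right)} = 10 \cdot 7 n + 138 U = 70 n + 138 U$)
$\left(s{\left(-107,-70 \right)} - 12685\right) \left(-16796 - 12980\right) - -20546 = \left(\left(70 \left(-107\right) + 138 \left(-70\right)\right) - 12685\right) \left(-16796 - 12980\right) - -20546 = \left(\left(-7490 - 9660\right) - 12685\right) \left(-29776\right) + 20546 = \left(-17150 - 12685\right) \left(-29776\right) + 20546 = \left(-29835\right) \left(-29776\right) + 20546 = 888366960 + 20546 = 888387506$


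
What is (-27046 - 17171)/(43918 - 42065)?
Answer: -2601/109 ≈ -23.862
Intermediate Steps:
(-27046 - 17171)/(43918 - 42065) = -44217/1853 = -44217*1/1853 = -2601/109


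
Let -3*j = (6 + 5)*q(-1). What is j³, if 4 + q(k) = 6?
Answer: -10648/27 ≈ -394.37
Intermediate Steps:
q(k) = 2 (q(k) = -4 + 6 = 2)
j = -22/3 (j = -(6 + 5)*2/3 = -11*2/3 = -⅓*22 = -22/3 ≈ -7.3333)
j³ = (-22/3)³ = -10648/27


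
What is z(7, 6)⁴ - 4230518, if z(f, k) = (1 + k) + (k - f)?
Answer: -4229222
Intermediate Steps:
z(f, k) = 1 - f + 2*k
z(7, 6)⁴ - 4230518 = (1 - 1*7 + 2*6)⁴ - 4230518 = (1 - 7 + 12)⁴ - 4230518 = 6⁴ - 4230518 = 1296 - 4230518 = -4229222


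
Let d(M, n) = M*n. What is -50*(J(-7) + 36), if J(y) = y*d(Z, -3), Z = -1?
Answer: -750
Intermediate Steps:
J(y) = 3*y (J(y) = y*(-1*(-3)) = y*3 = 3*y)
-50*(J(-7) + 36) = -50*(3*(-7) + 36) = -50*(-21 + 36) = -50*15 = -750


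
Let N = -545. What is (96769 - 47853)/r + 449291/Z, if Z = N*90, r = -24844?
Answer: -3390378851/304649550 ≈ -11.129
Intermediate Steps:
Z = -49050 (Z = -545*90 = -49050)
(96769 - 47853)/r + 449291/Z = (96769 - 47853)/(-24844) + 449291/(-49050) = 48916*(-1/24844) + 449291*(-1/49050) = -12229/6211 - 449291/49050 = -3390378851/304649550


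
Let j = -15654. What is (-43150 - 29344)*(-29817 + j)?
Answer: 3296374674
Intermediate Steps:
(-43150 - 29344)*(-29817 + j) = (-43150 - 29344)*(-29817 - 15654) = -72494*(-45471) = 3296374674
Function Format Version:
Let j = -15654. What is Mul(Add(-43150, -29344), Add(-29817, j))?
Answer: 3296374674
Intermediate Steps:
Mul(Add(-43150, -29344), Add(-29817, j)) = Mul(Add(-43150, -29344), Add(-29817, -15654)) = Mul(-72494, -45471) = 3296374674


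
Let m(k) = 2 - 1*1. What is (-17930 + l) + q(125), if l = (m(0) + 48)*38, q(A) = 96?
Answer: -15972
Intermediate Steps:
m(k) = 1 (m(k) = 2 - 1 = 1)
l = 1862 (l = (1 + 48)*38 = 49*38 = 1862)
(-17930 + l) + q(125) = (-17930 + 1862) + 96 = -16068 + 96 = -15972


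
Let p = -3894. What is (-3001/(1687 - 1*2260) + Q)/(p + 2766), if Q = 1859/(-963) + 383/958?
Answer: -653151755/198762414192 ≈ -0.0032861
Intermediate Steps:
Q = -1412093/922554 (Q = 1859*(-1/963) + 383*(1/958) = -1859/963 + 383/958 = -1412093/922554 ≈ -1.5306)
(-3001/(1687 - 1*2260) + Q)/(p + 2766) = (-3001/(1687 - 1*2260) - 1412093/922554)/(-3894 + 2766) = (-3001/(1687 - 2260) - 1412093/922554)/(-1128) = (-3001/(-573) - 1412093/922554)*(-1/1128) = (-3001*(-1/573) - 1412093/922554)*(-1/1128) = (3001/573 - 1412093/922554)*(-1/1128) = (653151755/176207814)*(-1/1128) = -653151755/198762414192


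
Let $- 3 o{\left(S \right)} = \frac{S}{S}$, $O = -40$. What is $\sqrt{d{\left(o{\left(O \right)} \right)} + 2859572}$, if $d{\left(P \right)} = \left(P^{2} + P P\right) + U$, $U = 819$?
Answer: $\frac{\sqrt{25743521}}{3} \approx 1691.3$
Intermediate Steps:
$o{\left(S \right)} = - \frac{1}{3}$ ($o{\left(S \right)} = - \frac{S \frac{1}{S}}{3} = \left(- \frac{1}{3}\right) 1 = - \frac{1}{3}$)
$d{\left(P \right)} = 819 + 2 P^{2}$ ($d{\left(P \right)} = \left(P^{2} + P P\right) + 819 = \left(P^{2} + P^{2}\right) + 819 = 2 P^{2} + 819 = 819 + 2 P^{2}$)
$\sqrt{d{\left(o{\left(O \right)} \right)} + 2859572} = \sqrt{\left(819 + 2 \left(- \frac{1}{3}\right)^{2}\right) + 2859572} = \sqrt{\left(819 + 2 \cdot \frac{1}{9}\right) + 2859572} = \sqrt{\left(819 + \frac{2}{9}\right) + 2859572} = \sqrt{\frac{7373}{9} + 2859572} = \sqrt{\frac{25743521}{9}} = \frac{\sqrt{25743521}}{3}$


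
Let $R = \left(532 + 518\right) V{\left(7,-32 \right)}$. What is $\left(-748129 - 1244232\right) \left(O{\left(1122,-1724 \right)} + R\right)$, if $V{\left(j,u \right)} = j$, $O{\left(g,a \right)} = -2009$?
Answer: $-10641200101$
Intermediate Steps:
$R = 7350$ ($R = \left(532 + 518\right) 7 = 1050 \cdot 7 = 7350$)
$\left(-748129 - 1244232\right) \left(O{\left(1122,-1724 \right)} + R\right) = \left(-748129 - 1244232\right) \left(-2009 + 7350\right) = \left(-748129 - 1244232\right) 5341 = \left(-1992361\right) 5341 = -10641200101$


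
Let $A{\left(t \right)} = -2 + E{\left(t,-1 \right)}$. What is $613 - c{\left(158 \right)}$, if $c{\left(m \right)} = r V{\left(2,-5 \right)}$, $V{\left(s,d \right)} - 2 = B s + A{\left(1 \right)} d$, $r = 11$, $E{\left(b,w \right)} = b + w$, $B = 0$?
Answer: $481$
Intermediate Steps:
$A{\left(t \right)} = -3 + t$ ($A{\left(t \right)} = -2 + \left(t - 1\right) = -2 + \left(-1 + t\right) = -3 + t$)
$V{\left(s,d \right)} = 2 - 2 d$ ($V{\left(s,d \right)} = 2 + \left(0 s + \left(-3 + 1\right) d\right) = 2 + \left(0 - 2 d\right) = 2 - 2 d$)
$c{\left(m \right)} = 132$ ($c{\left(m \right)} = 11 \left(2 - -10\right) = 11 \left(2 + 10\right) = 11 \cdot 12 = 132$)
$613 - c{\left(158 \right)} = 613 - 132 = 481$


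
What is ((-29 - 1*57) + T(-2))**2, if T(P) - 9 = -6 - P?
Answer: 6561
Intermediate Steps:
T(P) = 3 - P (T(P) = 9 + (-6 - P) = 3 - P)
((-29 - 1*57) + T(-2))**2 = ((-29 - 1*57) + (3 - 1*(-2)))**2 = ((-29 - 57) + (3 + 2))**2 = (-86 + 5)**2 = (-81)**2 = 6561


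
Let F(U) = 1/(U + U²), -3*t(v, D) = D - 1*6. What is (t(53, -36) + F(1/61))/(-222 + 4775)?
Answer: 4589/282286 ≈ 0.016257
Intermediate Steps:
t(v, D) = 2 - D/3 (t(v, D) = -(D - 1*6)/3 = -(D - 6)/3 = -(-6 + D)/3 = 2 - D/3)
(t(53, -36) + F(1/61))/(-222 + 4775) = ((2 - ⅓*(-36)) + 1/((1/61)*(1 + 1/61)))/(-222 + 4775) = ((2 + 12) + 1/((1/61)*(1 + 1/61)))/4553 = (14 + 61/(62/61))*(1/4553) = (14 + 61*(61/62))*(1/4553) = (14 + 3721/62)*(1/4553) = (4589/62)*(1/4553) = 4589/282286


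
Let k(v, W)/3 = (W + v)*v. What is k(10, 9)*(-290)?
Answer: -165300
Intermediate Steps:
k(v, W) = 3*v*(W + v) (k(v, W) = 3*((W + v)*v) = 3*(v*(W + v)) = 3*v*(W + v))
k(10, 9)*(-290) = (3*10*(9 + 10))*(-290) = (3*10*19)*(-290) = 570*(-290) = -165300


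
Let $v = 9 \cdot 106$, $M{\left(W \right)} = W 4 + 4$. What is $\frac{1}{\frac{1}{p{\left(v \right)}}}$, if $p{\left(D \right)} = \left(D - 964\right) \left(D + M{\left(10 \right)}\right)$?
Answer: $-9980$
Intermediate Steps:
$M{\left(W \right)} = 4 + 4 W$ ($M{\left(W \right)} = 4 W + 4 = 4 + 4 W$)
$v = 954$
$p{\left(D \right)} = \left(-964 + D\right) \left(44 + D\right)$ ($p{\left(D \right)} = \left(D - 964\right) \left(D + \left(4 + 4 \cdot 10\right)\right) = \left(-964 + D\right) \left(D + \left(4 + 40\right)\right) = \left(-964 + D\right) \left(D + 44\right) = \left(-964 + D\right) \left(44 + D\right)$)
$\frac{1}{\frac{1}{p{\left(v \right)}}} = \frac{1}{\frac{1}{-42416 + 954^{2} - 877680}} = \frac{1}{\frac{1}{-42416 + 910116 - 877680}} = \frac{1}{\frac{1}{-9980}} = \frac{1}{- \frac{1}{9980}} = -9980$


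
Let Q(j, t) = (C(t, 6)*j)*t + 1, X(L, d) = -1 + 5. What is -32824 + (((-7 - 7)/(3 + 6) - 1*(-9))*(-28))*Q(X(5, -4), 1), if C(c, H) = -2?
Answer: -282284/9 ≈ -31365.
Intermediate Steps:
X(L, d) = 4
Q(j, t) = 1 - 2*j*t (Q(j, t) = (-2*j)*t + 1 = -2*j*t + 1 = 1 - 2*j*t)
-32824 + (((-7 - 7)/(3 + 6) - 1*(-9))*(-28))*Q(X(5, -4), 1) = -32824 + (((-7 - 7)/(3 + 6) - 1*(-9))*(-28))*(1 - 2*4*1) = -32824 + ((-14/9 + 9)*(-28))*(1 - 8) = -32824 + ((-14*1/9 + 9)*(-28))*(-7) = -32824 + ((-14/9 + 9)*(-28))*(-7) = -32824 + ((67/9)*(-28))*(-7) = -32824 - 1876/9*(-7) = -32824 + 13132/9 = -282284/9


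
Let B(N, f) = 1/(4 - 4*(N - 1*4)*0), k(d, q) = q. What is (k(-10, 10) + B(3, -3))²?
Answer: 1681/16 ≈ 105.06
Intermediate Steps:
B(N, f) = ¼ (B(N, f) = 1/(4 - 4*(N - 4)*0) = 1/(4 - 4*(-4 + N)*0) = 1/(4 + (16 - 4*N)*0) = 1/(4 + 0) = 1/4 = ¼)
(k(-10, 10) + B(3, -3))² = (10 + ¼)² = (41/4)² = 1681/16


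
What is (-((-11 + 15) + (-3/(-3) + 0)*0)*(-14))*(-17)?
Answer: -952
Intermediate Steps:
(-((-11 + 15) + (-3/(-3) + 0)*0)*(-14))*(-17) = (-(4 + (-3*(-1/3) + 0)*0)*(-14))*(-17) = (-(4 + (1 + 0)*0)*(-14))*(-17) = (-(4 + 1*0)*(-14))*(-17) = (-(4 + 0)*(-14))*(-17) = (-1*4*(-14))*(-17) = -4*(-14)*(-17) = 56*(-17) = -952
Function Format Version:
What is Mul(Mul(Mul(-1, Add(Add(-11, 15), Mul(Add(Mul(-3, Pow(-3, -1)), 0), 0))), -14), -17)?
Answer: -952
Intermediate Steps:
Mul(Mul(Mul(-1, Add(Add(-11, 15), Mul(Add(Mul(-3, Pow(-3, -1)), 0), 0))), -14), -17) = Mul(Mul(Mul(-1, Add(4, Mul(Add(Mul(-3, Rational(-1, 3)), 0), 0))), -14), -17) = Mul(Mul(Mul(-1, Add(4, Mul(Add(1, 0), 0))), -14), -17) = Mul(Mul(Mul(-1, Add(4, Mul(1, 0))), -14), -17) = Mul(Mul(Mul(-1, Add(4, 0)), -14), -17) = Mul(Mul(Mul(-1, 4), -14), -17) = Mul(Mul(-4, -14), -17) = Mul(56, -17) = -952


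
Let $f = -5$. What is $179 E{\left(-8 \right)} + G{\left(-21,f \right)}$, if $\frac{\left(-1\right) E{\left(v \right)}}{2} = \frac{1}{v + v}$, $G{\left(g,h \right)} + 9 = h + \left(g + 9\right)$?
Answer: $- \frac{29}{8} \approx -3.625$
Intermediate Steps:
$G{\left(g,h \right)} = g + h$ ($G{\left(g,h \right)} = -9 + \left(h + \left(g + 9\right)\right) = -9 + \left(h + \left(9 + g\right)\right) = -9 + \left(9 + g + h\right) = g + h$)
$E{\left(v \right)} = - \frac{1}{v}$ ($E{\left(v \right)} = - \frac{2}{v + v} = - \frac{2}{2 v} = - 2 \frac{1}{2 v} = - \frac{1}{v}$)
$179 E{\left(-8 \right)} + G{\left(-21,f \right)} = 179 \left(- \frac{1}{-8}\right) - 26 = 179 \left(\left(-1\right) \left(- \frac{1}{8}\right)\right) - 26 = 179 \cdot \frac{1}{8} - 26 = \frac{179}{8} - 26 = - \frac{29}{8}$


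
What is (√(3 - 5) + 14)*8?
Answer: 112 + 8*I*√2 ≈ 112.0 + 11.314*I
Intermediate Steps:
(√(3 - 5) + 14)*8 = (√(-2) + 14)*8 = (I*√2 + 14)*8 = (14 + I*√2)*8 = 112 + 8*I*√2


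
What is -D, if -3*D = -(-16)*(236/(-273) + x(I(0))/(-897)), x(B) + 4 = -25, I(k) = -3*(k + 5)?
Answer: -83600/18837 ≈ -4.4381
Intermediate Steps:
I(k) = -15 - 3*k (I(k) = -3*(5 + k) = -15 - 3*k)
x(B) = -29 (x(B) = -4 - 25 = -29)
D = 83600/18837 (D = -(-16)*(-(236/(-273) - 29/(-897)))/3 = -(-16)*(-(236*(-1/273) - 29*(-1/897)))/3 = -(-16)*(-(-236/273 + 29/897))/3 = -(-16)*(-1*(-5225/6279))/3 = -(-16)*5225/(3*6279) = -⅓*(-83600/6279) = 83600/18837 ≈ 4.4381)
-D = -1*83600/18837 = -83600/18837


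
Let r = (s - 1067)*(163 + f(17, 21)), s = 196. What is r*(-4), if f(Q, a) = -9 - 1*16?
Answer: 480792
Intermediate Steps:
f(Q, a) = -25 (f(Q, a) = -9 - 16 = -25)
r = -120198 (r = (196 - 1067)*(163 - 25) = -871*138 = -120198)
r*(-4) = -120198*(-4) = 480792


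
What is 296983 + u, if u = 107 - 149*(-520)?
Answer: 374570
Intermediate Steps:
u = 77587 (u = 107 + 77480 = 77587)
296983 + u = 296983 + 77587 = 374570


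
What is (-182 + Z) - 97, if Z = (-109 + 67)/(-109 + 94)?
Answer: -1381/5 ≈ -276.20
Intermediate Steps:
Z = 14/5 (Z = -42/(-15) = -42*(-1/15) = 14/5 ≈ 2.8000)
(-182 + Z) - 97 = (-182 + 14/5) - 97 = -896/5 - 97 = -1381/5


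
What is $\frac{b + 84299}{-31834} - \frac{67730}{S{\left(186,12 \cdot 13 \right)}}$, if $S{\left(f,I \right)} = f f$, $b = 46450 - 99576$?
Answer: $- \frac{404322241}{137666133} \approx -2.937$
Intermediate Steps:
$b = -53126$ ($b = 46450 - 99576 = -53126$)
$S{\left(f,I \right)} = f^{2}$
$\frac{b + 84299}{-31834} - \frac{67730}{S{\left(186,12 \cdot 13 \right)}} = \frac{-53126 + 84299}{-31834} - \frac{67730}{186^{2}} = 31173 \left(- \frac{1}{31834}\right) - \frac{67730}{34596} = - \frac{31173}{31834} - \frac{33865}{17298} = - \frac{404322241}{137666133}$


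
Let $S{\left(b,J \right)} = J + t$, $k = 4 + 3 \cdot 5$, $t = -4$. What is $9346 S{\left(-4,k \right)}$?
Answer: $140190$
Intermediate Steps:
$k = 19$ ($k = 4 + 15 = 19$)
$S{\left(b,J \right)} = -4 + J$ ($S{\left(b,J \right)} = J - 4 = -4 + J$)
$9346 S{\left(-4,k \right)} = 9346 \left(-4 + 19\right) = 9346 \cdot 15 = 140190$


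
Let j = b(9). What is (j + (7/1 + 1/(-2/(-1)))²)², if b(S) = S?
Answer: 68121/16 ≈ 4257.6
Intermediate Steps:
j = 9
(j + (7/1 + 1/(-2/(-1)))²)² = (9 + (7/1 + 1/(-2/(-1)))²)² = (9 + (7*1 + 1/(-2*(-1)))²)² = (9 + (7 + 1/2)²)² = (9 + (7 + 1*(½))²)² = (9 + (7 + ½)²)² = (9 + (15/2)²)² = (9 + 225/4)² = (261/4)² = 68121/16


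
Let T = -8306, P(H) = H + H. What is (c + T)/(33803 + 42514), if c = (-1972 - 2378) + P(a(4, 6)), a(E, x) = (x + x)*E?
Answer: -12560/76317 ≈ -0.16458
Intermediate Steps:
a(E, x) = 2*E*x (a(E, x) = (2*x)*E = 2*E*x)
P(H) = 2*H
c = -4254 (c = (-1972 - 2378) + 2*(2*4*6) = -4350 + 2*48 = -4350 + 96 = -4254)
(c + T)/(33803 + 42514) = (-4254 - 8306)/(33803 + 42514) = -12560/76317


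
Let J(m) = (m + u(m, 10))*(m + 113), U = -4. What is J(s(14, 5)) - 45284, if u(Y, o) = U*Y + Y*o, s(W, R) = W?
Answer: -32838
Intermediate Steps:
u(Y, o) = -4*Y + Y*o
J(m) = 7*m*(113 + m) (J(m) = (m + m*(-4 + 10))*(m + 113) = (m + m*6)*(113 + m) = (m + 6*m)*(113 + m) = (7*m)*(113 + m) = 7*m*(113 + m))
J(s(14, 5)) - 45284 = 7*14*(113 + 14) - 45284 = 7*14*127 - 45284 = 12446 - 45284 = -32838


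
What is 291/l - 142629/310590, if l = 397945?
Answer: -3777874381/8239849170 ≈ -0.45849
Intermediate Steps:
291/l - 142629/310590 = 291/397945 - 142629/310590 = 291*(1/397945) - 142629*1/310590 = 291/397945 - 47543/103530 = -3777874381/8239849170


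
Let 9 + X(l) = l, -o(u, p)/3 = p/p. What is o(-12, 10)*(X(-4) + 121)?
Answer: -324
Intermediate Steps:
o(u, p) = -3 (o(u, p) = -3*p/p = -3*1 = -3)
X(l) = -9 + l
o(-12, 10)*(X(-4) + 121) = -3*((-9 - 4) + 121) = -3*(-13 + 121) = -3*108 = -324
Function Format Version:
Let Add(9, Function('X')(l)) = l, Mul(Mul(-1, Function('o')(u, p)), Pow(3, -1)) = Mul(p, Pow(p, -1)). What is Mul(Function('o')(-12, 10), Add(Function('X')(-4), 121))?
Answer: -324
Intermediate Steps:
Function('o')(u, p) = -3 (Function('o')(u, p) = Mul(-3, Mul(p, Pow(p, -1))) = Mul(-3, 1) = -3)
Function('X')(l) = Add(-9, l)
Mul(Function('o')(-12, 10), Add(Function('X')(-4), 121)) = Mul(-3, Add(Add(-9, -4), 121)) = Mul(-3, Add(-13, 121)) = Mul(-3, 108) = -324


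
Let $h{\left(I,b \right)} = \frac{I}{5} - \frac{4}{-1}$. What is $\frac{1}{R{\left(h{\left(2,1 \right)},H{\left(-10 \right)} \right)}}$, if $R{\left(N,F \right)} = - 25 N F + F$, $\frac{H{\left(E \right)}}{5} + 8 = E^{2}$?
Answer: $- \frac{1}{50140} \approx -1.9944 \cdot 10^{-5}$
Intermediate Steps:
$H{\left(E \right)} = -40 + 5 E^{2}$
$h{\left(I,b \right)} = 4 + \frac{I}{5}$ ($h{\left(I,b \right)} = I \frac{1}{5} - -4 = \frac{I}{5} + 4 = 4 + \frac{I}{5}$)
$R{\left(N,F \right)} = F - 25 F N$ ($R{\left(N,F \right)} = - 25 F N + F = F - 25 F N$)
$\frac{1}{R{\left(h{\left(2,1 \right)},H{\left(-10 \right)} \right)}} = \frac{1}{\left(-40 + 5 \left(-10\right)^{2}\right) \left(1 - 25 \left(4 + \frac{1}{5} \cdot 2\right)\right)} = \frac{1}{\left(-40 + 5 \cdot 100\right) \left(1 - 25 \left(4 + \frac{2}{5}\right)\right)} = \frac{1}{\left(-40 + 500\right) \left(1 - 110\right)} = \frac{1}{460 \left(1 - 110\right)} = \frac{1}{460 \left(-109\right)} = \frac{1}{-50140} = - \frac{1}{50140}$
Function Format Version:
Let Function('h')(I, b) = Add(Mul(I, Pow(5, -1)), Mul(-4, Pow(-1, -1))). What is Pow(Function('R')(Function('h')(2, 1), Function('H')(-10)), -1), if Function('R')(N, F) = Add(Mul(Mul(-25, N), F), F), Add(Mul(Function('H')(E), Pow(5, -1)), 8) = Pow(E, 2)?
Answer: Rational(-1, 50140) ≈ -1.9944e-5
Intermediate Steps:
Function('H')(E) = Add(-40, Mul(5, Pow(E, 2)))
Function('h')(I, b) = Add(4, Mul(Rational(1, 5), I)) (Function('h')(I, b) = Add(Mul(I, Rational(1, 5)), Mul(-4, -1)) = Add(Mul(Rational(1, 5), I), 4) = Add(4, Mul(Rational(1, 5), I)))
Function('R')(N, F) = Add(F, Mul(-25, F, N)) (Function('R')(N, F) = Add(Mul(-25, F, N), F) = Add(F, Mul(-25, F, N)))
Pow(Function('R')(Function('h')(2, 1), Function('H')(-10)), -1) = Pow(Mul(Add(-40, Mul(5, Pow(-10, 2))), Add(1, Mul(-25, Add(4, Mul(Rational(1, 5), 2))))), -1) = Pow(Mul(Add(-40, Mul(5, 100)), Add(1, Mul(-25, Add(4, Rational(2, 5))))), -1) = Pow(Mul(Add(-40, 500), Add(1, Mul(-25, Rational(22, 5)))), -1) = Pow(Mul(460, Add(1, -110)), -1) = Pow(Mul(460, -109), -1) = Pow(-50140, -1) = Rational(-1, 50140)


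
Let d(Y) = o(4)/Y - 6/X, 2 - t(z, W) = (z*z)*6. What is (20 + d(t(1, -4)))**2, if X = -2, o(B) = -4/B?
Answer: 8649/16 ≈ 540.56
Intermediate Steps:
t(z, W) = 2 - 6*z**2 (t(z, W) = 2 - z*z*6 = 2 - z**2*6 = 2 - 6*z**2)
d(Y) = 3 - 1/Y (d(Y) = (-4/4)/Y - 6/(-2) = (-4*1/4)/Y - 6*(-1/2) = -1/Y + 3 = 3 - 1/Y)
(20 + d(t(1, -4)))**2 = (20 + (3 - 1/(2 - 6*1**2)))**2 = (20 + (3 - 1/(2 - 6*1)))**2 = (20 + (3 - 1/(2 - 6)))**2 = (20 + (3 - 1/(-4)))**2 = (20 + (3 - 1*(-1/4)))**2 = (20 + (3 + 1/4))**2 = (20 + 13/4)**2 = (93/4)**2 = 8649/16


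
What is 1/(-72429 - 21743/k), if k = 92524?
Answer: -92524/6701442539 ≈ -1.3807e-5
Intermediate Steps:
1/(-72429 - 21743/k) = 1/(-72429 - 21743/92524) = 1/(-6701442539/92524) = -92524/6701442539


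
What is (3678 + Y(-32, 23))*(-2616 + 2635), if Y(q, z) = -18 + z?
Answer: 69977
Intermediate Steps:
(3678 + Y(-32, 23))*(-2616 + 2635) = (3678 + (-18 + 23))*(-2616 + 2635) = (3678 + 5)*19 = 3683*19 = 69977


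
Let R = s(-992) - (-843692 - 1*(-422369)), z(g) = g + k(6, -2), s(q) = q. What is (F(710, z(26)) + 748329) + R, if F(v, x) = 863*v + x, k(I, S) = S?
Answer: 1781414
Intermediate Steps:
z(g) = -2 + g (z(g) = g - 2 = -2 + g)
F(v, x) = x + 863*v
R = 420331 (R = -992 - (-843692 - 1*(-422369)) = -992 - (-843692 + 422369) = -992 - 1*(-421323) = -992 + 421323 = 420331)
(F(710, z(26)) + 748329) + R = (((-2 + 26) + 863*710) + 748329) + 420331 = ((24 + 612730) + 748329) + 420331 = (612754 + 748329) + 420331 = 1361083 + 420331 = 1781414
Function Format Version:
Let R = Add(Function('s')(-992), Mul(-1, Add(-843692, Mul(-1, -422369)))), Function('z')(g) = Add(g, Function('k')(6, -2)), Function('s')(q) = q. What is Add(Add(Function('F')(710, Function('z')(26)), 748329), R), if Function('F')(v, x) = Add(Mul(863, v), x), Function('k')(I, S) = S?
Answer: 1781414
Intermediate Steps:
Function('z')(g) = Add(-2, g) (Function('z')(g) = Add(g, -2) = Add(-2, g))
Function('F')(v, x) = Add(x, Mul(863, v))
R = 420331 (R = Add(-992, Mul(-1, Add(-843692, Mul(-1, -422369)))) = Add(-992, Mul(-1, Add(-843692, 422369))) = Add(-992, Mul(-1, -421323)) = Add(-992, 421323) = 420331)
Add(Add(Function('F')(710, Function('z')(26)), 748329), R) = Add(Add(Add(Add(-2, 26), Mul(863, 710)), 748329), 420331) = Add(Add(Add(24, 612730), 748329), 420331) = Add(Add(612754, 748329), 420331) = Add(1361083, 420331) = 1781414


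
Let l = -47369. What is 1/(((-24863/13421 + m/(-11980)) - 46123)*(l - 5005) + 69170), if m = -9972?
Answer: 40195895/97103981058776308 ≈ 4.1395e-10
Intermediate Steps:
1/(((-24863/13421 + m/(-11980)) - 46123)*(l - 5005) + 69170) = 1/(((-24863/13421 - 9972/(-11980)) - 46123)*(-47369 - 5005) + 69170) = 1/(((-24863*1/13421 - 9972*(-1/11980)) - 46123)*(-52374) + 69170) = 1/(((-24863/13421 + 2493/2995) - 46123)*(-52374) + 69170) = 1/((-41006132/40195895 - 46123)*(-52374) + 69170) = 1/(-1853996271217/40195895*(-52374) + 69170) = 1/(97101200708719158/40195895 + 69170) = 1/(97103981058776308/40195895) = 40195895/97103981058776308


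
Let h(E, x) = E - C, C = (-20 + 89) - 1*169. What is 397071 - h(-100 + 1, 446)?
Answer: 397070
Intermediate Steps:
C = -100 (C = 69 - 169 = -100)
h(E, x) = 100 + E (h(E, x) = E - 1*(-100) = E + 100 = 100 + E)
397071 - h(-100 + 1, 446) = 397071 - (100 + (-100 + 1)) = 397071 - (100 - 99) = 397071 - 1*1 = 397071 - 1 = 397070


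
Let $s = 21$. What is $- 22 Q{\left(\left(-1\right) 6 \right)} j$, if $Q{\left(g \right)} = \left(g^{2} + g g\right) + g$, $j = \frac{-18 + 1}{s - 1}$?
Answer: $\frac{6171}{5} \approx 1234.2$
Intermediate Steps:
$j = - \frac{17}{20}$ ($j = \frac{-18 + 1}{21 - 1} = - \frac{17}{20} \approx -0.85$)
$Q{\left(g \right)} = g + 2 g^{2}$ ($Q{\left(g \right)} = \left(g^{2} + g^{2}\right) + g = 2 g^{2} + g = g + 2 g^{2}$)
$- 22 Q{\left(\left(-1\right) 6 \right)} j = - 22 \left(-1\right) 6 \left(1 + 2 \left(\left(-1\right) 6\right)\right) \left(- \frac{17}{20}\right) = - 22 \left(- 6 \left(1 + 2 \left(-6\right)\right)\right) \left(- \frac{17}{20}\right) = - 22 \left(- 6 \left(1 - 12\right)\right) \left(- \frac{17}{20}\right) = - 22 \left(\left(-6\right) \left(-11\right)\right) \left(- \frac{17}{20}\right) = \left(-22\right) 66 \left(- \frac{17}{20}\right) = \left(-1452\right) \left(- \frac{17}{20}\right) = \frac{6171}{5}$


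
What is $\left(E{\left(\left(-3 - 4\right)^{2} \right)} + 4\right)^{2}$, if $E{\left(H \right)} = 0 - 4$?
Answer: $0$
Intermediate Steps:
$E{\left(H \right)} = -4$
$\left(E{\left(\left(-3 - 4\right)^{2} \right)} + 4\right)^{2} = \left(-4 + 4\right)^{2} = 0^{2} = 0$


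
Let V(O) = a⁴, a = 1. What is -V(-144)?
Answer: -1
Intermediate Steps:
V(O) = 1 (V(O) = 1⁴ = 1)
-V(-144) = -1*1 = -1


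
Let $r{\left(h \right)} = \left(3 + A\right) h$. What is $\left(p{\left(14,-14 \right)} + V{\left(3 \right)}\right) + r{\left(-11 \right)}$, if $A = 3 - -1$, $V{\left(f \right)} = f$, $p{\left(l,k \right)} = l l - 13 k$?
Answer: $304$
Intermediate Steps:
$p{\left(l,k \right)} = l^{2} - 13 k$
$A = 4$ ($A = 3 + 1 = 4$)
$r{\left(h \right)} = 7 h$ ($r{\left(h \right)} = \left(3 + 4\right) h = 7 h$)
$\left(p{\left(14,-14 \right)} + V{\left(3 \right)}\right) + r{\left(-11 \right)} = \left(\left(14^{2} - -182\right) + 3\right) + 7 \left(-11\right) = \left(\left(196 + 182\right) + 3\right) - 77 = \left(378 + 3\right) - 77 = 381 - 77 = 304$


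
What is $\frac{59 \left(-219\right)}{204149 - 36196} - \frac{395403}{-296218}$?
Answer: $\frac{62581687281}{49750701754} \approx 1.2579$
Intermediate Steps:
$\frac{59 \left(-219\right)}{204149 - 36196} - \frac{395403}{-296218} = - \frac{12921}{204149 - 36196} - - \frac{395403}{296218} = - \frac{12921}{167953} + \frac{395403}{296218} = \frac{62581687281}{49750701754}$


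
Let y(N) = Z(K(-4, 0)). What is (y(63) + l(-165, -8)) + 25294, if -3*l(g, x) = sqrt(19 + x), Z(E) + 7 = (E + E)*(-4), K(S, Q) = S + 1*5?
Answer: 25279 - sqrt(11)/3 ≈ 25278.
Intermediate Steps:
K(S, Q) = 5 + S (K(S, Q) = S + 5 = 5 + S)
Z(E) = -7 - 8*E (Z(E) = -7 + (E + E)*(-4) = -7 + (2*E)*(-4) = -7 - 8*E)
y(N) = -15 (y(N) = -7 - 8*(5 - 4) = -7 - 8*1 = -7 - 8 = -15)
l(g, x) = -sqrt(19 + x)/3
(y(63) + l(-165, -8)) + 25294 = (-15 - sqrt(19 - 8)/3) + 25294 = (-15 - sqrt(11)/3) + 25294 = 25279 - sqrt(11)/3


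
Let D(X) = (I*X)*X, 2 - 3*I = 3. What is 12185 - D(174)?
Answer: 22277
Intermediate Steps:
I = -⅓ (I = ⅔ - ⅓*3 = ⅔ - 1 = -⅓ ≈ -0.33333)
D(X) = -X²/3 (D(X) = (-X/3)*X = -X²/3)
12185 - D(174) = 12185 - (-1)*174²/3 = 12185 - (-1)*30276/3 = 12185 - 1*(-10092) = 12185 + 10092 = 22277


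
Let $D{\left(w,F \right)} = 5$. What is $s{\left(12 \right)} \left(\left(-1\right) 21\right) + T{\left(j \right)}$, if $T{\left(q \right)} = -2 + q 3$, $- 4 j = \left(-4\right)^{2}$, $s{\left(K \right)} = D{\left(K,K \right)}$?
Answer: $-119$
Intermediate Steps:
$s{\left(K \right)} = 5$
$j = -4$ ($j = - \frac{\left(-4\right)^{2}}{4} = \left(- \frac{1}{4}\right) 16 = -4$)
$T{\left(q \right)} = -2 + 3 q$
$s{\left(12 \right)} \left(\left(-1\right) 21\right) + T{\left(j \right)} = 5 \left(\left(-1\right) 21\right) + \left(-2 + 3 \left(-4\right)\right) = 5 \left(-21\right) - 14 = -105 - 14 = -119$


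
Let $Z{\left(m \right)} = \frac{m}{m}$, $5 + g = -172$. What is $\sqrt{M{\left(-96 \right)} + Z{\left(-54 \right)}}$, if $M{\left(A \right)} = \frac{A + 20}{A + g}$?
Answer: $\frac{\sqrt{95277}}{273} \approx 1.1307$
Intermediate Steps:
$g = -177$ ($g = -5 - 172 = -177$)
$M{\left(A \right)} = \frac{20 + A}{-177 + A}$ ($M{\left(A \right)} = \frac{A + 20}{A - 177} = \frac{20 + A}{-177 + A}$)
$Z{\left(m \right)} = 1$
$\sqrt{M{\left(-96 \right)} + Z{\left(-54 \right)}} = \sqrt{\frac{20 - 96}{-177 - 96} + 1} = \sqrt{\frac{1}{-273} \left(-76\right) + 1} = \sqrt{\left(- \frac{1}{273}\right) \left(-76\right) + 1} = \sqrt{\frac{76}{273} + 1} = \sqrt{\frac{349}{273}} = \frac{\sqrt{95277}}{273}$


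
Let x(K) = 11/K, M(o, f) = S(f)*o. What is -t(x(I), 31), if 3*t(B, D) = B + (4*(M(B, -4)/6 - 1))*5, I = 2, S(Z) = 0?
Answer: 29/6 ≈ 4.8333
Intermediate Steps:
M(o, f) = 0 (M(o, f) = 0*o = 0)
t(B, D) = -20/3 + B/3 (t(B, D) = (B + (4*(0/6 - 1))*5)/3 = (B + (4*(0*(1/6) - 1))*5)/3 = (B + (4*(0 - 1))*5)/3 = (B + (4*(-1))*5)/3 = (B - 4*5)/3 = (B - 20)/3 = (-20 + B)/3 = -20/3 + B/3)
-t(x(I), 31) = -(-20/3 + (11/2)/3) = -(-20/3 + (11*(1/2))/3) = -(-20/3 + (1/3)*(11/2)) = -(-20/3 + 11/6) = -1*(-29/6) = 29/6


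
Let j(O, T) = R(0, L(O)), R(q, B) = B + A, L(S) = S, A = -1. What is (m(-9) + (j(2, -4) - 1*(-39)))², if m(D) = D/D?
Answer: 1681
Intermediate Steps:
m(D) = 1
R(q, B) = -1 + B (R(q, B) = B - 1 = -1 + B)
j(O, T) = -1 + O
(m(-9) + (j(2, -4) - 1*(-39)))² = (1 + ((-1 + 2) - 1*(-39)))² = (1 + (1 + 39))² = (1 + 40)² = 41² = 1681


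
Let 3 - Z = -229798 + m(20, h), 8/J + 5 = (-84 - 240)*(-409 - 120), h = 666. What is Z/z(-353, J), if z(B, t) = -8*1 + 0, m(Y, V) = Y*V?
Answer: -216481/8 ≈ -27060.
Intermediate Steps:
J = 8/171391 (J = 8/(-5 + (-84 - 240)*(-409 - 120)) = 8/(-5 - 324*(-529)) = 8/(-5 + 171396) = 8/171391 ≈ 4.6677e-5)
m(Y, V) = V*Y
z(B, t) = -8 (z(B, t) = -8 + 0 = -8)
Z = 216481 (Z = 3 - (-229798 + 666*20) = 3 - (-229798 + 13320) = 3 - 1*(-216478) = 3 + 216478 = 216481)
Z/z(-353, J) = 216481/(-8) = 216481*(-1/8) = -216481/8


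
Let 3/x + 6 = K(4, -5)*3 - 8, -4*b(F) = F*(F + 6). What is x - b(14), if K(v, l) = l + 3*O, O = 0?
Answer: 2027/29 ≈ 69.896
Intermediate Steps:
b(F) = -F*(6 + F)/4 (b(F) = -F*(F + 6)/4 = -F*(6 + F)/4)
K(v, l) = l (K(v, l) = l + 3*0 = l + 0 = l)
x = -3/29 (x = 3/(-6 + (-5*3 - 8)) = 3/(-6 + (-15 - 8)) = 3/(-6 - 23) = 3/(-29) = 3*(-1/29) = -3/29 ≈ -0.10345)
x - b(14) = -3/29 - (-1)*14*(6 + 14)/4 = -3/29 - (-1)*14*20/4 = -3/29 - 1*(-70) = -3/29 + 70 = 2027/29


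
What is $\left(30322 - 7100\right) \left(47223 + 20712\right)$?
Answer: $1577586570$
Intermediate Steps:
$\left(30322 - 7100\right) \left(47223 + 20712\right) = 23222 \cdot 67935 = 1577586570$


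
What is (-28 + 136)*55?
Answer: 5940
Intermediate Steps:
(-28 + 136)*55 = 108*55 = 5940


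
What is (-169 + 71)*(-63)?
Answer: 6174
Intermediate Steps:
(-169 + 71)*(-63) = -98*(-63) = 6174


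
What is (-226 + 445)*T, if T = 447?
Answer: 97893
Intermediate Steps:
(-226 + 445)*T = (-226 + 445)*447 = 219*447 = 97893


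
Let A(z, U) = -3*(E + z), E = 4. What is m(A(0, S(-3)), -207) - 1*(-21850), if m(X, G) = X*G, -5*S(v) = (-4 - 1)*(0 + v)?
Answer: 24334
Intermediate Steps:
S(v) = v (S(v) = -(-4 - 1)*(0 + v)/5 = -(-1)*v = v)
A(z, U) = -12 - 3*z (A(z, U) = -3*(4 + z) = -12 - 3*z)
m(X, G) = G*X
m(A(0, S(-3)), -207) - 1*(-21850) = -207*(-12 - 3*0) - 1*(-21850) = -207*(-12 + 0) + 21850 = -207*(-12) + 21850 = 2484 + 21850 = 24334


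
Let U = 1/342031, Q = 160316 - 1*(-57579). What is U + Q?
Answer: 74526844746/342031 ≈ 2.1790e+5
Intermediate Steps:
Q = 217895 (Q = 160316 + 57579 = 217895)
U = 1/342031 ≈ 2.9237e-6
U + Q = 1/342031 + 217895 = 74526844746/342031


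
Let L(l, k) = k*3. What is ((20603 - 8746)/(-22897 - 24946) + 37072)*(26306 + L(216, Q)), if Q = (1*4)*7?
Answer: 46805933111210/47843 ≈ 9.7832e+8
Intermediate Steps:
Q = 28 (Q = 4*7 = 28)
L(l, k) = 3*k
((20603 - 8746)/(-22897 - 24946) + 37072)*(26306 + L(216, Q)) = ((20603 - 8746)/(-22897 - 24946) + 37072)*(26306 + 3*28) = (11857/(-47843) + 37072)*(26306 + 84) = (11857*(-1/47843) + 37072)*26390 = (-11857/47843 + 37072)*26390 = (1773623839/47843)*26390 = 46805933111210/47843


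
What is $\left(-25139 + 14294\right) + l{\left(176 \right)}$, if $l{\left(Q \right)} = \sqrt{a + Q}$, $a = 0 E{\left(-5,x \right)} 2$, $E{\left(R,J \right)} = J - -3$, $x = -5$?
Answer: $-10845 + 4 \sqrt{11} \approx -10832.0$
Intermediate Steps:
$E{\left(R,J \right)} = 3 + J$ ($E{\left(R,J \right)} = J + 3 = 3 + J$)
$a = 0$ ($a = 0 \left(3 - 5\right) 2 = 0 \left(-2\right) 2 = 0 \cdot 2 = 0$)
$l{\left(Q \right)} = \sqrt{Q}$ ($l{\left(Q \right)} = \sqrt{0 + Q} = \sqrt{Q}$)
$\left(-25139 + 14294\right) + l{\left(176 \right)} = \left(-25139 + 14294\right) + \sqrt{176} = -10845 + 4 \sqrt{11}$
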